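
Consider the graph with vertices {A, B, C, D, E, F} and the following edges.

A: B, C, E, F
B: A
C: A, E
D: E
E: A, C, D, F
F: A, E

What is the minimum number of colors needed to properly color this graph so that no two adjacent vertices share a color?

A, E, F are pairwise adjacent, so at least 3 colors are needed.
One proper 3-coloring: A=red, B=blue, C=green, D=red, E=blue, F=green. Each edge has distinct colors on its endpoints.

3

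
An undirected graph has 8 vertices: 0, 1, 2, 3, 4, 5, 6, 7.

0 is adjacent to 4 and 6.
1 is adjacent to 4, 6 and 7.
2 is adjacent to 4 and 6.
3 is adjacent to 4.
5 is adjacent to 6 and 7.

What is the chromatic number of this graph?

1 and 7 are adjacent, so at least 2 colors are needed.
A valid assignment using 2 colors: 0=b, 1=b, 2=b, 3=b, 4=a, 5=b, 6=a, 7=a. Every edge joins two different colors.

2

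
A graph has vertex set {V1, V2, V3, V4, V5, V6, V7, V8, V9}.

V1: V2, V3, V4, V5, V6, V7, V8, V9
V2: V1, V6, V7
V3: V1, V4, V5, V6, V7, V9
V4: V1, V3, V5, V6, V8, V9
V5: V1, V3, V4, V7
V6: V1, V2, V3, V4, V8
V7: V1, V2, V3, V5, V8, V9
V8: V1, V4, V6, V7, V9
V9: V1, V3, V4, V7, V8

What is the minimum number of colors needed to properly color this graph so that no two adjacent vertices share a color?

4

V1, V7, V8, V9 are mutually adjacent (a clique of size 4), so at least 4 colors are needed.
One proper 4-coloring: V1=1, V2=2, V3=2, V4=3, V5=4, V6=4, V7=3, V8=2, V9=4. No two adjacent vertices share a color.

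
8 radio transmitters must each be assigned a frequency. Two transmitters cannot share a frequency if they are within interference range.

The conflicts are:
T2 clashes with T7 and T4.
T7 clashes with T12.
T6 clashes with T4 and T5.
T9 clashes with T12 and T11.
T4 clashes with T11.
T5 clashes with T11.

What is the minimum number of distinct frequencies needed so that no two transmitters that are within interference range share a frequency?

2

T6 and T5 conflict, so at least 2 frequencies are needed.
A valid assignment using 2 frequencies: T2=2, T7=1, T6=2, T9=1, T12=2, T4=1, T5=1, T11=2. No two conflicting transmitters share a frequency.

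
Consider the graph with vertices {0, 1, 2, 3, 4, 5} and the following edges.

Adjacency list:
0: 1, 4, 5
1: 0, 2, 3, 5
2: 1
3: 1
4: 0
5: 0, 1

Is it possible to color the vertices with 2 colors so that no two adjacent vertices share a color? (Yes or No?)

No

0, 1, 5 form a triangle, so at least 3 colors are needed.
So 2 colors are not enough.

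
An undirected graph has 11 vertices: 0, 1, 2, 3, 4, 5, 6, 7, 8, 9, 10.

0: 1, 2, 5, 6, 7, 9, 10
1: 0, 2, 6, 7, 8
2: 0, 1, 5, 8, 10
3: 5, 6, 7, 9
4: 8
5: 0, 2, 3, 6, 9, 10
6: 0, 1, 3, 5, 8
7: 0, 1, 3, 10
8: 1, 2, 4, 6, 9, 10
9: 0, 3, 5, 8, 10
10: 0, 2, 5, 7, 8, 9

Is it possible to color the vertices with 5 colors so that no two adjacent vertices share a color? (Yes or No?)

Yes

The chromatic number is 4. 0, 2, 5, 10 are mutually adjacent (a clique of size 4), so at least 4 colors are needed.
4 colors suffice: color a → {0, 3, 8}; color b → {1, 4, 5}; color c → {6, 10}; color d → {2, 7, 9}.
Since 5 ≥ 4, a proper 5-coloring certainly exists.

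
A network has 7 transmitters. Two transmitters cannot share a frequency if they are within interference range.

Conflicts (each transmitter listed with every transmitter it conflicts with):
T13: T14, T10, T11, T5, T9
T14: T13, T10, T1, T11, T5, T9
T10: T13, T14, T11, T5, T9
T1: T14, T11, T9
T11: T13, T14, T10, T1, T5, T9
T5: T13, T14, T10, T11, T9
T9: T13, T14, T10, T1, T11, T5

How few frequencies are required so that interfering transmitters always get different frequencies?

T13, T14, T10, T11, T5, T9 are mutually in conflict, so at least 6 frequencies are needed.
6 frequencies suffice: T13=5, T14=1, T10=4, T1=4, T11=2, T5=6, T9=3. No two conflicting transmitters share a frequency.

6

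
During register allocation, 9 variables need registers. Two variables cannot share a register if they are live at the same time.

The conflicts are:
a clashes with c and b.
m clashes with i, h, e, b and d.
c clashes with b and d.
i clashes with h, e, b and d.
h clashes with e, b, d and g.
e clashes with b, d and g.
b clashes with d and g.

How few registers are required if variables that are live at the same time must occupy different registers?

m, i, h, e, b, d pairwise conflict, so at least 6 registers are needed.
Using 6 registers: a=3, m=5, c=2, i=6, h=3, e=2, b=1, d=4, g=4. Each listed conflict is separated.

6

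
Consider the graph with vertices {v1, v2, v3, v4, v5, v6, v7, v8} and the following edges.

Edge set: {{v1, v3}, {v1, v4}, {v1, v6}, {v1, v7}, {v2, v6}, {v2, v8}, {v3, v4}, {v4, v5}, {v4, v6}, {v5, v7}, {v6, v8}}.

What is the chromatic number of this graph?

3

v1, v4, v6 are mutually adjacent, so at least 3 colors are needed.
A valid assignment using 3 colors: v1=B, v2=G, v3=R, v4=G, v5=R, v6=R, v7=G, v8=B. Every edge joins two different colors.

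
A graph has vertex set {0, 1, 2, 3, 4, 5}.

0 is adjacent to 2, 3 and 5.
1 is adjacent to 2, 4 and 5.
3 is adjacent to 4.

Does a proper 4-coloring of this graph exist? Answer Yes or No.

The chromatic number is 3. The cycle 4-3-0-5-1-4 has odd length 5, so it cannot be 2-colored; at least 3 colors are needed.
3 colors suffice: 0=red, 1=red, 2=blue, 3=blue, 4=green, 5=blue.
Since 4 ≥ 3, a proper 4-coloring certainly exists.

Yes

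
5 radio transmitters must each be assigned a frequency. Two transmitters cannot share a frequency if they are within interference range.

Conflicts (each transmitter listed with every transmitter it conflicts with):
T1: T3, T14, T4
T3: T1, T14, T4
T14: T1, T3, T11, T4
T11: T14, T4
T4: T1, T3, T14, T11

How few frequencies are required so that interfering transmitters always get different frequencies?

T1, T3, T14, T4 all conflict with each other, so at least 4 frequencies are needed.
4 frequencies suffice: frequency 1 → {T4}; frequency 2 → {T14}; frequency 3 → {T1, T11}; frequency 4 → {T3}. Each listed conflict is separated.

4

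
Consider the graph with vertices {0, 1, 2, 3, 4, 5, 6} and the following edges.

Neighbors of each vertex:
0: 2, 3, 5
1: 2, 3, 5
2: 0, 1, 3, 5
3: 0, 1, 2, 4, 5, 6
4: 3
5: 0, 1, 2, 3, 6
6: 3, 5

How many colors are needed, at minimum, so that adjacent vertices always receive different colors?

4

0, 2, 3, 5 form a clique, so at least 4 colors are needed.
4 colors suffice: 0=yellow, 1=yellow, 2=green, 3=red, 4=blue, 5=blue, 6=green. Each edge has distinct colors on its endpoints.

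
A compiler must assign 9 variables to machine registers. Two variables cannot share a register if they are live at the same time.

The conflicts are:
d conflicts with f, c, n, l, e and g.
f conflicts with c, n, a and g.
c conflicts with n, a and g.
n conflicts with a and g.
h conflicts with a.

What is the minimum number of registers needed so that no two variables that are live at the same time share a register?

d, f, c, n, g are mutually in conflict, so at least 5 registers are needed.
5 registers suffice: register 1 → {d, a}; register 2 → {c, h, l, e}; register 3 → {n}; register 4 → {f}; register 5 → {g}. Every pair that conflicts lands in different registers.

5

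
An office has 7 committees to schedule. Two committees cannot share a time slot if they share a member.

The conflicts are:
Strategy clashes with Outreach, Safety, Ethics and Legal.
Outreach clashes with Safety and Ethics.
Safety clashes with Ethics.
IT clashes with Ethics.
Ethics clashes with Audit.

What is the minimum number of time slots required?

4

Strategy, Outreach, Safety, Ethics all conflict with each other, so at least 4 time slots are needed.
4 time slots suffice: time slot 1 → {Ethics, Legal}; time slot 2 → {Strategy, IT, Audit}; time slot 3 → {Safety}; time slot 4 → {Outreach}. Every pair that conflicts lands in different time slots.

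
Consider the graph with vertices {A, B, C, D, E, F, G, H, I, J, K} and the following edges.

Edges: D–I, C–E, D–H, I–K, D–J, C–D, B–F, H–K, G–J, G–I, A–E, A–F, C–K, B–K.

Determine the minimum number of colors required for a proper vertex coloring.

G and I are adjacent, so at least 2 colors are needed.
2 colors suffice: color 1 → {D, E, F, G, K}; color 2 → {A, B, C, H, I, J}. No two adjacent vertices share a color.

2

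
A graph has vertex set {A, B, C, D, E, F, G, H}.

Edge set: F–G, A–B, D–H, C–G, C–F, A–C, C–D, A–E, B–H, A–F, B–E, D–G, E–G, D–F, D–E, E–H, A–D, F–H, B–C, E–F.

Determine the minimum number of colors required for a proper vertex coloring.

4

C, D, F, G are pairwise adjacent (a clique of size 4), so at least 4 colors are needed.
4 colors suffice: color red → {B, D}; color blue → {F}; color green → {C, E}; color yellow → {A, G, H}. Every edge joins two different colors.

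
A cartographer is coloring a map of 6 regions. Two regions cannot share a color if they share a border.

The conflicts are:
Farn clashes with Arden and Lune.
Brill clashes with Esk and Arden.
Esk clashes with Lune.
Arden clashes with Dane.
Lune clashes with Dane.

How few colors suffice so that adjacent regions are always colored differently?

The cycle Lune-Farn-Arden-Brill-Esk-Lune has odd length 5, so it cannot be 2-colored; at least 3 colors are needed.
A valid assignment using 3 colors: Farn=2, Brill=3, Esk=2, Arden=1, Lune=1, Dane=2. Every pair that conflicts lands in different colors.

3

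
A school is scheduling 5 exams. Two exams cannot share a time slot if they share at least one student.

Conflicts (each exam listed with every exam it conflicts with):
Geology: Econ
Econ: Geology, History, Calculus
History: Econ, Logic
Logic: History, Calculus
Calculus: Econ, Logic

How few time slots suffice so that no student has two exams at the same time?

2

Logic and Calculus conflict, so at least 2 time slots are needed.
2 time slots suffice: time slot 1 → {Econ, Logic}; time slot 2 → {Geology, History, Calculus}. No two conflicting exams share a time slot.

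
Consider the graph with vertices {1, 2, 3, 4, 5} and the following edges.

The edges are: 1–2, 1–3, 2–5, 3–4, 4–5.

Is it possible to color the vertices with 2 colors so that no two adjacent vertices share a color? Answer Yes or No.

No

The cycle 4-3-1-2-5-4 has odd length 5, so it cannot be 2-colored; at least 3 colors are needed.
So 2 colors are not enough.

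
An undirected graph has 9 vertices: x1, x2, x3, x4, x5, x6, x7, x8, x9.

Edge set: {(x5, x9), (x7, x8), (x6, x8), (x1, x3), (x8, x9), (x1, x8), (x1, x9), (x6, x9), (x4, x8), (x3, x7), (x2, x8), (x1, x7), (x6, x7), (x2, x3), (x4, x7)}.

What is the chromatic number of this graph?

3

x1, x3, x7 form a triangle, so at least 3 colors are needed.
3 colors suffice: color R → {x3, x5, x8}; color B → {x2, x7, x9}; color G → {x1, x4, x6}. No two adjacent vertices share a color.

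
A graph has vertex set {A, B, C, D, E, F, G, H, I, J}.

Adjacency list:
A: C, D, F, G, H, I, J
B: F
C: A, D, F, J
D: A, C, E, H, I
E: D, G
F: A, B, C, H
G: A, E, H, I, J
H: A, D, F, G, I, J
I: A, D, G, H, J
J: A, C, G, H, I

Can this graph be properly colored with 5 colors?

The chromatic number is 5. A, G, H, I, J are mutually adjacent (a clique of size 5), so at least 5 colors are needed.
5 colors suffice: color 1 → {A, B, E}; color 2 → {C, H}; color 3 → {D, F, G}; color 4 → {J}; color 5 → {I}.
That is already a proper 5-coloring.

Yes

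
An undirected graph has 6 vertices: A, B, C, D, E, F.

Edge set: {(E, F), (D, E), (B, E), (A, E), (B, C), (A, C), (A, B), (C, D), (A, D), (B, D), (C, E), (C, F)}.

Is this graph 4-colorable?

A, B, C, D, E are pairwise adjacent (a clique of size 5), so at least 5 colors are needed.
So 4 colors are not enough.

No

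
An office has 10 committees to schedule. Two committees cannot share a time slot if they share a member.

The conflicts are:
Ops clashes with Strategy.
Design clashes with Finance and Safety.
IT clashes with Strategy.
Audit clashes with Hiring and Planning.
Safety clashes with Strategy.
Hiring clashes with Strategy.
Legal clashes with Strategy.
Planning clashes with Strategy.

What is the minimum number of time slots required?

Legal and Strategy conflict, so at least 2 time slots are needed.
Using 2 time slots: Ops=2, Design=1, IT=2, Audit=1, Finance=2, Safety=2, Hiring=2, Legal=2, Planning=2, Strategy=1. Every pair that conflicts lands in different time slots.

2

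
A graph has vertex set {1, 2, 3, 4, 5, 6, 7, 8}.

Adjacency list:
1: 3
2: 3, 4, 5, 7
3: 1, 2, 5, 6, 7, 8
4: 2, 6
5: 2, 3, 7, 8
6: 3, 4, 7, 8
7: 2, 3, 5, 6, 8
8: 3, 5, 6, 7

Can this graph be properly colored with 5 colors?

The chromatic number is 4. 3, 6, 7, 8 are mutually adjacent (a clique of size 4), so at least 4 colors are needed.
4 colors suffice: color a → {3, 4}; color b → {1, 7}; color c → {2, 8}; color d → {5, 6}.
Since 5 ≥ 4, a proper 5-coloring certainly exists.

Yes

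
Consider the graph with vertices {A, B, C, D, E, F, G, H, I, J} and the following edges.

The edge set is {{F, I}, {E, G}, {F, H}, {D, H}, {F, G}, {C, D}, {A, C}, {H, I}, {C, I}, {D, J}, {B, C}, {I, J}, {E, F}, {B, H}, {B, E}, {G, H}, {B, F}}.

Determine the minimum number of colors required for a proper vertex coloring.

B, E, F form a triangle, so at least 3 colors are needed.
3 colors suffice: color red → {C, F, J}; color blue → {A, E, H}; color green → {B, D, G, I}. Every edge joins two different colors.

3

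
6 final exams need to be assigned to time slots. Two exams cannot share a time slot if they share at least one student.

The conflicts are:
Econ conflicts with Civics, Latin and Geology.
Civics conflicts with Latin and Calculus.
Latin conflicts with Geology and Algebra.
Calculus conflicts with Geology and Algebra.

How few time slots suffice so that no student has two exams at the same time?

Econ, Latin, Geology pairwise conflict, so at least 3 time slots are needed.
3 time slots suffice: time slot 1 → {Latin, Calculus}; time slot 2 → {Civics, Geology, Algebra}; time slot 3 → {Econ}. Every pair that conflicts lands in different time slots.

3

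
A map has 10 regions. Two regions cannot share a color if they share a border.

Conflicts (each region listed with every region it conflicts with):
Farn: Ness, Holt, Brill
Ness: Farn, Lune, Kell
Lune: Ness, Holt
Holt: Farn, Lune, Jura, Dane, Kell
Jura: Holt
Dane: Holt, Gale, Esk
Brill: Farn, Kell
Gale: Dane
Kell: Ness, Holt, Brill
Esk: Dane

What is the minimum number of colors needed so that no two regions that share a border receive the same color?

Ness and Kell conflict, so at least 2 colors are needed.
2 colors suffice: Farn=2, Ness=1, Lune=2, Holt=1, Jura=2, Dane=2, Brill=1, Gale=1, Kell=2, Esk=1. No two conflicting regions share a color.

2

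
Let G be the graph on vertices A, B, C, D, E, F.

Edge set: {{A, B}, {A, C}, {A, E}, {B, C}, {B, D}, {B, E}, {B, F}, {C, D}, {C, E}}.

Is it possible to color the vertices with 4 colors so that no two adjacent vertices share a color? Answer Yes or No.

Yes

The chromatic number is 4. A, B, C, E are mutually adjacent (a clique of size 4), so at least 4 colors are needed.
4 colors suffice: A=4, B=1, C=2, D=3, E=3, F=2.
That is already a proper 4-coloring.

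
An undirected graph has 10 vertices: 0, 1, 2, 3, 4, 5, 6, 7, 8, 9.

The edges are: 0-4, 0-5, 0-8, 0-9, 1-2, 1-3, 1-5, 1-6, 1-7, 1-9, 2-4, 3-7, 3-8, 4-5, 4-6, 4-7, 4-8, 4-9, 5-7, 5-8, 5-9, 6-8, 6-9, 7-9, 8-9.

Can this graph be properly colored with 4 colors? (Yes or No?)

0, 4, 5, 8, 9 form a clique, so at least 5 colors are needed.
So 4 colors are not enough.

No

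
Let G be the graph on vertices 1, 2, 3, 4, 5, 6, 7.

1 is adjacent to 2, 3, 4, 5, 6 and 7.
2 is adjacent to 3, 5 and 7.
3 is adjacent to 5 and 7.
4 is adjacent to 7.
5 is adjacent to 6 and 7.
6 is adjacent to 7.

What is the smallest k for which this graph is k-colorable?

5

1, 2, 3, 5, 7 are pairwise adjacent (a clique of size 5), so at least 5 colors are needed.
5 colors suffice: color red → {1}; color blue → {7}; color green → {4, 5}; color yellow → {3, 6}; color purple → {2}. Every edge joins two different colors.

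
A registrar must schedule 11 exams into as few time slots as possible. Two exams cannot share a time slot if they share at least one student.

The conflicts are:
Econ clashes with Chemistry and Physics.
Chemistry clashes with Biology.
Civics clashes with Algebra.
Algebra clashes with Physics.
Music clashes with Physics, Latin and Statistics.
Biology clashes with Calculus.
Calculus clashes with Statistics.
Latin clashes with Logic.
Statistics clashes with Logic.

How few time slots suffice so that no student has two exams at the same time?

3

The cycle Econ-Physics-Music-Statistics-Calculus-Biology-Chemistry-Econ has odd length 7, so it cannot be 2-colored; at least 3 time slots are needed.
A valid assignment using 3 time slots: Econ=2, Chemistry=1, Civics=1, Algebra=2, Music=2, Physics=1, Biology=2, Calculus=3, Latin=1, Statistics=1, Logic=2. Each listed conflict is separated.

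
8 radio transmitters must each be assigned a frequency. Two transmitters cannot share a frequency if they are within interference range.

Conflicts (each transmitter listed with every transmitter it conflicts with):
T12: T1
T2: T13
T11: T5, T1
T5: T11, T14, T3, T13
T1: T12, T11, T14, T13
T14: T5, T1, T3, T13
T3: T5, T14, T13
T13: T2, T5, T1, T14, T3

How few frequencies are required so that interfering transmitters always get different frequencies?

T5, T14, T3, T13 all conflict with each other, so at least 4 frequencies are needed.
Using 4 frequencies: T12=1, T2=2, T11=1, T5=2, T1=2, T14=3, T3=4, T13=1. No two conflicting transmitters share a frequency.

4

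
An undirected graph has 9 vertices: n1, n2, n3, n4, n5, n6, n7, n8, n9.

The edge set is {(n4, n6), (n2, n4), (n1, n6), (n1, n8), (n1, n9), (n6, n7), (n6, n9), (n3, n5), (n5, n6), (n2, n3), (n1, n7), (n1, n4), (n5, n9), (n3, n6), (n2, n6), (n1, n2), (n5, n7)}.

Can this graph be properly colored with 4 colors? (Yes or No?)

Yes

The chromatic number is 4. n1, n2, n4, n6 are mutually adjacent (a clique of size 4), so at least 4 colors are needed.
4 colors suffice: color 1 → {n6, n8}; color 2 → {n1, n5}; color 3 → {n2, n7, n9}; color 4 → {n3, n4}.
That is already a proper 4-coloring.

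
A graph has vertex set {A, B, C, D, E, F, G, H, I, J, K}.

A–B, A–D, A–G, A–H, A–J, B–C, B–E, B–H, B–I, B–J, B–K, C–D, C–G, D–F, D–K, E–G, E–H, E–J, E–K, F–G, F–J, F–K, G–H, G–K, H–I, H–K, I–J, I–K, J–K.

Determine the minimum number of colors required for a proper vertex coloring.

B, E, J, K are mutually adjacent (a clique of size 4), so at least 4 colors are needed.
One proper 4-coloring: A=1, B=2, C=1, D=2, E=4, F=4, G=2, H=3, I=4, J=3, K=1. Every edge joins two different colors.

4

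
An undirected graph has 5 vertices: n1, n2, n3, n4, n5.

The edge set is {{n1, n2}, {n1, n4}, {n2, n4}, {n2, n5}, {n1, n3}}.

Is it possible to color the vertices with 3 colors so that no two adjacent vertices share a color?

The chromatic number is 3. n1, n2, n4 form a triangle, so at least 3 colors are needed.
3 colors suffice: n1=1, n2=2, n3=2, n4=3, n5=1.
That is already a proper 3-coloring.

Yes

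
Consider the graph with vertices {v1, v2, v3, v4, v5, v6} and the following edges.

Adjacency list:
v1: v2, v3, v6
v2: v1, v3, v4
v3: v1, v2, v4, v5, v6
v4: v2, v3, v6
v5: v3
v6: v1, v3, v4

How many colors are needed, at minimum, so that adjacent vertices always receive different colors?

v2, v3, v4 are pairwise adjacent, so at least 3 colors are needed.
3 colors suffice: color 1 → {v3}; color 2 → {v1, v4, v5}; color 3 → {v2, v6}. Every edge joins two different colors.

3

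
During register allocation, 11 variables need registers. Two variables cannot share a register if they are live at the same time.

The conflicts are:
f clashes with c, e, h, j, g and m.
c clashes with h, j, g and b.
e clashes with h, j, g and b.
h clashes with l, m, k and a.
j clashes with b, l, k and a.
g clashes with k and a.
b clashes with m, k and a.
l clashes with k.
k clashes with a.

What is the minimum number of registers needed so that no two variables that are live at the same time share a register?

4

j, b, k, a are mutually in conflict, so at least 4 registers are needed.
4 registers suffice: register 1 → {h, j, g}; register 2 → {f, b, l}; register 3 → {c, e, m, k}; register 4 → {a}. No two conflicting variables share a register.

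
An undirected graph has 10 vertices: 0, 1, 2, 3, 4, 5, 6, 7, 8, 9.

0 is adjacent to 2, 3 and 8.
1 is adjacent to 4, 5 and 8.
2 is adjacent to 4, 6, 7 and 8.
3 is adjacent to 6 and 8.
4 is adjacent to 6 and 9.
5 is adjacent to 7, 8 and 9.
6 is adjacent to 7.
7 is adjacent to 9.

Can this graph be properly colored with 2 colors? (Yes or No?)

No

2, 6, 7 are pairwise adjacent, so at least 3 colors are needed.
So 2 colors are not enough.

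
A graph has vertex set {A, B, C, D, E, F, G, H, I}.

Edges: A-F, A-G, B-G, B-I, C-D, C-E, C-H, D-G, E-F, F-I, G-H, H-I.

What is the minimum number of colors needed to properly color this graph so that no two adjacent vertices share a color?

The cycle I-H-G-A-F-I has odd length 5, so it cannot be 2-colored; at least 3 colors are needed.
A valid assignment using 3 colors: A=3, B=2, C=1, D=2, E=3, F=2, G=1, H=2, I=1. Every edge joins two different colors.

3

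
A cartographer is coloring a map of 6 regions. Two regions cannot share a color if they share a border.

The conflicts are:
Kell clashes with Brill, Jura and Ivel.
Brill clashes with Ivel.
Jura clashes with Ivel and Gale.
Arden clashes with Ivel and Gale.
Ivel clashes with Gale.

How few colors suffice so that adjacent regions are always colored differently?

3

Kell, Brill, Ivel all conflict with each other, so at least 3 colors are needed.
One proper 3-coloring: Kell=2, Brill=3, Jura=3, Arden=3, Ivel=1, Gale=2. No two conflicting regions share a color.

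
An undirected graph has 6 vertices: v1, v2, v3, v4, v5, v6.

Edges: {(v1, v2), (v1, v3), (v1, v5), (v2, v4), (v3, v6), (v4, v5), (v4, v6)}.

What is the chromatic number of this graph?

3

The cycle v3-v6-v4-v5-v1-v3 has odd length 5, so it cannot be 2-colored; at least 3 colors are needed.
3 colors suffice: color 1 → {v1, v4}; color 2 → {v2, v5, v6}; color 3 → {v3}. Every edge joins two different colors.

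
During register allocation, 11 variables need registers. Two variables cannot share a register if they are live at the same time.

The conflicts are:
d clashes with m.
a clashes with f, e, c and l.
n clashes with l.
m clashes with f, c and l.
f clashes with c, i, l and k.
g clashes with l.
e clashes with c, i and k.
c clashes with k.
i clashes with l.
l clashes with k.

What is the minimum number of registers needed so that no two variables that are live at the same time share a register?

m, f, l are mutually in conflict, so at least 3 registers are needed.
3 registers suffice: register 1 → {d, c, l}; register 2 → {n, f, g, e}; register 3 → {a, m, i, k}. No two conflicting variables share a register.

3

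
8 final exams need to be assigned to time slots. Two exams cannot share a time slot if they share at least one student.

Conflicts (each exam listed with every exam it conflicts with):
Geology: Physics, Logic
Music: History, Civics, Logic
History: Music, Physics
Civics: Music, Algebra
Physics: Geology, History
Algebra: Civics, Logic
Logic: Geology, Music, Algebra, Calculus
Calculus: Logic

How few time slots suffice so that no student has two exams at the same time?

The cycle Physics-Geology-Logic-Music-History-Physics has odd length 5, so it cannot be 2-colored; at least 3 time slots are needed.
3 time slots suffice: time slot 1 → {Civics, Physics, Logic}; time slot 2 → {Geology, Music, Algebra, Calculus}; time slot 3 → {History}. Each listed conflict is separated.

3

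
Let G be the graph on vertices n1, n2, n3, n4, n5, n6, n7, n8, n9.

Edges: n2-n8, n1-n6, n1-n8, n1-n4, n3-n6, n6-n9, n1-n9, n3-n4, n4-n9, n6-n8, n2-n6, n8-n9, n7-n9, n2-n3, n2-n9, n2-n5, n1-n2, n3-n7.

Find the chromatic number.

n1, n2, n6, n8, n9 are mutually adjacent (a clique of size 5), so at least 5 colors are needed.
One proper 5-coloring: n1=Y, n2=R, n3=B, n4=R, n5=B, n6=G, n7=R, n8=P, n9=B. Every edge joins two different colors.

5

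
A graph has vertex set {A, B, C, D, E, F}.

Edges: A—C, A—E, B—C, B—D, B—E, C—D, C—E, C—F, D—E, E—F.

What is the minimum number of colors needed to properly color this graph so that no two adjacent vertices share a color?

B, C, D, E are mutually adjacent (a clique of size 4), so at least 4 colors are needed.
4 colors suffice: color red → {E}; color blue → {C}; color green → {A, B, F}; color yellow → {D}. Each edge has distinct colors on its endpoints.

4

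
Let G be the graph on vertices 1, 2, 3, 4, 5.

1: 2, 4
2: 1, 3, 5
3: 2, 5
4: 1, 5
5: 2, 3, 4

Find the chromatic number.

2, 3, 5 are mutually adjacent, so at least 3 colors are needed.
A valid assignment using 3 colors: 1=a, 2=b, 3=c, 4=b, 5=a. Each edge has distinct colors on its endpoints.

3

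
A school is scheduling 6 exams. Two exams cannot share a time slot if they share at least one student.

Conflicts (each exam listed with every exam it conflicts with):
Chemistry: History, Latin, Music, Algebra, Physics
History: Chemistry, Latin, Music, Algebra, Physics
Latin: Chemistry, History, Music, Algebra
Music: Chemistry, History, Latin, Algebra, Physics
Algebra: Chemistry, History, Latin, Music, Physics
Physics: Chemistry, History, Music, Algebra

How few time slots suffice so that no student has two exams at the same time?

5

Chemistry, History, Music, Algebra, Physics pairwise conflict, so at least 5 time slots are needed.
5 time slots suffice: time slot 1 → {Algebra}; time slot 2 → {Music}; time slot 3 → {History}; time slot 4 → {Chemistry}; time slot 5 → {Latin, Physics}. Every pair that conflicts lands in different time slots.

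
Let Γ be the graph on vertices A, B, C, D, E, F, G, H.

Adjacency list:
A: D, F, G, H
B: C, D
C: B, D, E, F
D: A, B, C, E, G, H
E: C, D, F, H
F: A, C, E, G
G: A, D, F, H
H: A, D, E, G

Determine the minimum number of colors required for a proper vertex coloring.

4

A, D, G, H are pairwise adjacent (a clique of size 4), so at least 4 colors are needed.
One proper 4-coloring: A=yellow, B=green, C=blue, D=red, E=green, F=red, G=green, H=blue. Every edge joins two different colors.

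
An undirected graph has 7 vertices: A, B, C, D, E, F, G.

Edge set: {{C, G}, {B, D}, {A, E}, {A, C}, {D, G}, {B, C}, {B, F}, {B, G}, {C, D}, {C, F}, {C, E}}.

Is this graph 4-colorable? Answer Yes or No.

The chromatic number is 4. B, C, D, G are pairwise adjacent (a clique of size 4), so at least 4 colors are needed.
4 colors suffice: A=3, B=2, C=1, D=3, E=2, F=3, G=4.
That is already a proper 4-coloring.

Yes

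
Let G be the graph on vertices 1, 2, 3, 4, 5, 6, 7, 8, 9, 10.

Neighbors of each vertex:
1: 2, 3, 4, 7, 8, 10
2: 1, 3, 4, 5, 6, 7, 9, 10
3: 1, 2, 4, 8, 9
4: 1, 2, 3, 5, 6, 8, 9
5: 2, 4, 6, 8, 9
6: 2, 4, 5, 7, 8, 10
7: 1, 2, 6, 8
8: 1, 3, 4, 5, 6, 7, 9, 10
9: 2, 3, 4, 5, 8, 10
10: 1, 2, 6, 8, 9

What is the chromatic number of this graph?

2, 4, 5, 6 are pairwise adjacent (a clique of size 4), so at least 4 colors are needed.
4 colors suffice: color red → {2, 8}; color blue → {4, 7, 10}; color green → {1, 6, 9}; color yellow → {3, 5}. Each edge has distinct colors on its endpoints.

4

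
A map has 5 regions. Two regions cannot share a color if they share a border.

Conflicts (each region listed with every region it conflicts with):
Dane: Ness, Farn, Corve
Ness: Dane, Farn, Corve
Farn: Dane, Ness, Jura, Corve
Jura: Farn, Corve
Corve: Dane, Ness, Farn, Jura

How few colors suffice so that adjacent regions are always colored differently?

Dane, Ness, Farn, Corve are mutually in conflict, so at least 4 colors are needed.
A valid assignment using 4 colors: Dane=3, Ness=4, Farn=1, Jura=3, Corve=2. Each listed conflict is separated.

4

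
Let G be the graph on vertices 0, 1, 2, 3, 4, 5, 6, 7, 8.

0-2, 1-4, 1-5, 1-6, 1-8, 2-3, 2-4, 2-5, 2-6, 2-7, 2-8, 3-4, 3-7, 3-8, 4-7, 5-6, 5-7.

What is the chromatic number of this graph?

4

2, 3, 4, 7 are pairwise adjacent (a clique of size 4), so at least 4 colors are needed.
4 colors suffice: 0=b, 1=a, 2=a, 3=c, 4=b, 5=b, 6=c, 7=d, 8=b. Every edge joins two different colors.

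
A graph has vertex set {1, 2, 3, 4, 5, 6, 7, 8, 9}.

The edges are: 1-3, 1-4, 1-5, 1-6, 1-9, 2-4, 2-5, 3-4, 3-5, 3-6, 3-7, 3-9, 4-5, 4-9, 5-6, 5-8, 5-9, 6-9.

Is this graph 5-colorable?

Yes

The chromatic number is 5. 1, 3, 4, 5, 9 are pairwise adjacent (a clique of size 5), so at least 5 colors are needed.
5 colors suffice: color red → {5, 7}; color blue → {2, 3, 8}; color green → {1}; color yellow → {4, 6}; color purple → {9}.
That is already a proper 5-coloring.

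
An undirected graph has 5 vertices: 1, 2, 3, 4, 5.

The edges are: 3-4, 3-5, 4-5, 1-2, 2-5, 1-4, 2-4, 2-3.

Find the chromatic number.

2, 3, 4, 5 form a clique, so at least 4 colors are needed.
4 colors suffice: color red → {2}; color blue → {4}; color green → {1, 5}; color yellow → {3}. No two adjacent vertices share a color.

4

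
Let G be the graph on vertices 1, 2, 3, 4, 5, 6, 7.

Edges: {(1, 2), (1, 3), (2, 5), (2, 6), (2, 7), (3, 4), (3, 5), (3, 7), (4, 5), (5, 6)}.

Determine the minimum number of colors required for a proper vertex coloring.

3

2, 5, 6 are mutually adjacent, so at least 3 colors are needed.
3 colors suffice: 1=a, 2=b, 3=b, 4=c, 5=a, 6=c, 7=a. Each edge has distinct colors on its endpoints.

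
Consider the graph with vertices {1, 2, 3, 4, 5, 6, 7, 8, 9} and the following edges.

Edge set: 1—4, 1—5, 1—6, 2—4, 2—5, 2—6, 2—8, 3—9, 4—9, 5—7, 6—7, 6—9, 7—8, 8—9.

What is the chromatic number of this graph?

6 and 7 are adjacent, so at least 2 colors are needed.
2 colors suffice: color red → {3, 4, 5, 6, 8}; color blue → {1, 2, 7, 9}. Every edge joins two different colors.

2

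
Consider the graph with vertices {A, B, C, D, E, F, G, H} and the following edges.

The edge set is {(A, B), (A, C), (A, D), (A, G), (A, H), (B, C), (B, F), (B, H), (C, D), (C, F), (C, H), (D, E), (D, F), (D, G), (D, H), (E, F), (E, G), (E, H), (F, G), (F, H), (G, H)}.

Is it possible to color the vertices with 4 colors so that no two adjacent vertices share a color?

No

D, E, F, G, H are mutually adjacent (a clique of size 5), so at least 5 colors are needed.
So 4 colors are not enough.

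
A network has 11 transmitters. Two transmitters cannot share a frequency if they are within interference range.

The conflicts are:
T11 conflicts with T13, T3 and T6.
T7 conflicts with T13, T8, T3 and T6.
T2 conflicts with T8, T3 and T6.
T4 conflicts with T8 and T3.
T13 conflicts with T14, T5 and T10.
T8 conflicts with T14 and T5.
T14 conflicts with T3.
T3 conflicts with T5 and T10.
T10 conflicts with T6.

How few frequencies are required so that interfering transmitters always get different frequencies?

2

T7 and T6 conflict, so at least 2 frequencies are needed.
2 frequencies suffice: frequency 1 → {T13, T8, T3, T6}; frequency 2 → {T11, T7, T2, T4, T14, T5, T10}. No two conflicting transmitters share a frequency.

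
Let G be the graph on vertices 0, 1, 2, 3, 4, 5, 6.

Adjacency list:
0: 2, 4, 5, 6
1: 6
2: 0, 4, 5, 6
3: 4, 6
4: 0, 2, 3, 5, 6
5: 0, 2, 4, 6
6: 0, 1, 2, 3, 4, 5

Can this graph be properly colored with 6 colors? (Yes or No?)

Yes

The chromatic number is 5. 0, 2, 4, 5, 6 form a clique, so at least 5 colors are needed.
A valid assignment using 5 colors: 0=e, 1=b, 2=d, 3=c, 4=b, 5=c, 6=a.
Since 6 ≥ 5, a proper 6-coloring certainly exists.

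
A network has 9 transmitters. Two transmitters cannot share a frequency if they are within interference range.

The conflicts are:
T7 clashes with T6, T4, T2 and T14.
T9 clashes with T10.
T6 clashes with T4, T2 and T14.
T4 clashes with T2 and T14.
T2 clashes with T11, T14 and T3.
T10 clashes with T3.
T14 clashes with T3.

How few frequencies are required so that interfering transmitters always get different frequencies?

5

T7, T6, T4, T2, T14 are mutually in conflict, so at least 5 frequencies are needed.
5 frequencies suffice: frequency 1 → {T2, T10}; frequency 2 → {T9, T11, T14}; frequency 3 → {T7, T3}; frequency 4 → {T4}; frequency 5 → {T6}. No two conflicting transmitters share a frequency.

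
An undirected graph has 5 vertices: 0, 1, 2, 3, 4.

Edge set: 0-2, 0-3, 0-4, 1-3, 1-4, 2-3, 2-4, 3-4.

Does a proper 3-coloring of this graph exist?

0, 2, 3, 4 form a clique, so at least 4 colors are needed.
So 3 colors are not enough.

No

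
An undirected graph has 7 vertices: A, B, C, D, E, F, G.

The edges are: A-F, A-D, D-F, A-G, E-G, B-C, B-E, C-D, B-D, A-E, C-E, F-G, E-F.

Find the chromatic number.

A, E, F, G are mutually adjacent (a clique of size 4), so at least 4 colors are needed.
4 colors suffice: A=2, B=2, C=3, D=1, E=1, F=3, G=4. Every edge joins two different colors.

4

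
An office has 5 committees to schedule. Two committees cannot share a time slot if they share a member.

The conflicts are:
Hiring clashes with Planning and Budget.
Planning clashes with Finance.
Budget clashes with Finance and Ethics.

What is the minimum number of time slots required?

2

Hiring and Planning conflict, so at least 2 time slots are needed.
Using 2 time slots: Hiring=2, Planning=1, Budget=1, Finance=2, Ethics=2. Each listed conflict is separated.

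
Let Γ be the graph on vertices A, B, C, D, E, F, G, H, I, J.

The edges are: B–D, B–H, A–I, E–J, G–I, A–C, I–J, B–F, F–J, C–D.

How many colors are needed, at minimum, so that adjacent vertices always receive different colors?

3

The cycle A-I-J-F-B-D-C-A has odd length 7, so it cannot be 2-colored; at least 3 colors are needed.
A valid assignment using 3 colors: A=3, B=1, C=1, D=2, E=2, F=2, G=1, H=2, I=2, J=1. No two adjacent vertices share a color.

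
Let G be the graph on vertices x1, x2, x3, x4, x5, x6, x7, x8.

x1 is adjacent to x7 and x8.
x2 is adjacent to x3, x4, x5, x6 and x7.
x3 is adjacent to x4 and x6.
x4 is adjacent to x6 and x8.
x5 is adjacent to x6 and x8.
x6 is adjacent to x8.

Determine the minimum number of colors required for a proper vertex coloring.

x2, x3, x4, x6 form a clique, so at least 4 colors are needed.
A valid assignment using 4 colors: x1=green, x2=blue, x3=yellow, x4=green, x5=green, x6=red, x7=red, x8=blue. Each edge has distinct colors on its endpoints.

4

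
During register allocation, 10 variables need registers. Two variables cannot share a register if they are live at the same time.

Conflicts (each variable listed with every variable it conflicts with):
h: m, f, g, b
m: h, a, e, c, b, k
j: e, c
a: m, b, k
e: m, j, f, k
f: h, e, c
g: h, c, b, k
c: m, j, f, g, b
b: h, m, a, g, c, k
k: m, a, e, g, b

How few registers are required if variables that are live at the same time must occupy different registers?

4

m, a, b, k pairwise conflict, so at least 4 registers are needed.
4 registers suffice: register 1 → {e, b}; register 2 → {m, j, f, g}; register 3 → {h, c, k}; register 4 → {a}. Each listed conflict is separated.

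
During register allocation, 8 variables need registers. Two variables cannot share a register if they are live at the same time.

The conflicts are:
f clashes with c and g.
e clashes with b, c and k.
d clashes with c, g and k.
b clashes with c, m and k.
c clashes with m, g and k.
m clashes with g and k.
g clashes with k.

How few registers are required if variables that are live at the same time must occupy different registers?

d, c, g, k pairwise conflict, so at least 4 registers are needed.
4 registers suffice: register 1 → {c}; register 2 → {f, k}; register 3 → {b, g}; register 4 → {e, d, m}. Each listed conflict is separated.

4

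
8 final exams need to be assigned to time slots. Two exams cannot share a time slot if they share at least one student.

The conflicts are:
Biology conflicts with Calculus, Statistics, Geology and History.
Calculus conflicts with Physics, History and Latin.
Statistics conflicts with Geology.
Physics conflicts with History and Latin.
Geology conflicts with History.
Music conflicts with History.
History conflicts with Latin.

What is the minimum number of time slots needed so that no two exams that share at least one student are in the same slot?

4

Calculus, Physics, History, Latin are mutually in conflict, so at least 4 time slots are needed.
4 time slots suffice: time slot 1 → {Statistics, History}; time slot 2 → {Biology, Music, Latin}; time slot 3 → {Calculus, Geology}; time slot 4 → {Physics}. Each listed conflict is separated.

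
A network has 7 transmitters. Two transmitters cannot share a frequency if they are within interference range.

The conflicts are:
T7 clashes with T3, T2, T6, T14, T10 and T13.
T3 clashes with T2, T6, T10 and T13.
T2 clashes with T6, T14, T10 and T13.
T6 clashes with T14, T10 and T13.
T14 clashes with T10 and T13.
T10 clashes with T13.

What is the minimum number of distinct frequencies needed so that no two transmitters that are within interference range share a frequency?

T7, T3, T2, T6, T10, T13 are mutually in conflict, so at least 6 frequencies are needed.
6 frequencies suffice: frequency 1 → {T6}; frequency 2 → {T2}; frequency 3 → {T13}; frequency 4 → {T10}; frequency 5 → {T7}; frequency 6 → {T3, T14}. Every pair that conflicts lands in different frequencies.

6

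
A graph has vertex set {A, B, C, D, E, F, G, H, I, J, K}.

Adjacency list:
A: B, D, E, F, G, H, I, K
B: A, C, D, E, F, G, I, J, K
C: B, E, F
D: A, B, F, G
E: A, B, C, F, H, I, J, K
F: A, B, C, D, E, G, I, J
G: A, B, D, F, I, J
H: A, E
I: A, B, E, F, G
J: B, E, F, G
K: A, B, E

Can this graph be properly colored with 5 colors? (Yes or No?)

The chromatic number is 5. A, B, F, G, I are mutually adjacent (a clique of size 5), so at least 5 colors are needed.
5 colors suffice: color red → {B, H}; color blue → {F, K}; color green → {E, G}; color yellow → {A, C, J}; color purple → {D, I}.
That is already a proper 5-coloring.

Yes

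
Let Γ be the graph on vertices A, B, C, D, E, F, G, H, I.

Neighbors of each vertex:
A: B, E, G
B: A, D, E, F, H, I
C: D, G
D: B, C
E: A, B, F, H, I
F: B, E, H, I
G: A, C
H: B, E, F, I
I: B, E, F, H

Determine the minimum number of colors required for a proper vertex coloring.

B, E, F, H, I are pairwise adjacent (a clique of size 5), so at least 5 colors are needed.
5 colors suffice: color red → {B, C}; color blue → {D, E, G}; color green → {A, F}; color yellow → {H}; color purple → {I}. Each edge has distinct colors on its endpoints.

5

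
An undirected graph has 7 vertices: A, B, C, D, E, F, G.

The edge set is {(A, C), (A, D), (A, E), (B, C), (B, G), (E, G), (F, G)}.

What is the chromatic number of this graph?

The cycle E-A-C-B-G-E has odd length 5, so it cannot be 2-colored; at least 3 colors are needed.
3 colors suffice: A=1, B=3, C=2, D=2, E=2, F=2, G=1. Every edge joins two different colors.

3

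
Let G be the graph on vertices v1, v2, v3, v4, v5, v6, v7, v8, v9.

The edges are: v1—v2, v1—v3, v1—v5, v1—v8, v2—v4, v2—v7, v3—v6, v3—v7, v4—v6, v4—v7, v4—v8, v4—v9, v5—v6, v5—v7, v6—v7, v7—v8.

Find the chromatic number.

v4, v7, v8 are mutually adjacent, so at least 3 colors are needed.
3 colors suffice: v1=1, v2=3, v3=2, v4=2, v5=2, v6=3, v7=1, v8=3, v9=1. Every edge joins two different colors.

3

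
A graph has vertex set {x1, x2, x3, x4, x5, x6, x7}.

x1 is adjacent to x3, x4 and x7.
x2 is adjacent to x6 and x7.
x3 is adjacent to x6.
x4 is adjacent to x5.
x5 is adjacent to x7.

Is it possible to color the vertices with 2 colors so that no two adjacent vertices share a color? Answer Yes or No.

The cycle x6-x3-x1-x7-x2-x6 has odd length 5, so it cannot be 2-colored; at least 3 colors are needed.
So 2 colors are not enough.

No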